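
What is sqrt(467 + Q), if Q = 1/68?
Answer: sqrt(539869)/34 ≈ 21.611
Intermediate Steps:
Q = 1/68 ≈ 0.014706
sqrt(467 + Q) = sqrt(467 + 1/68) = sqrt(31757/68) = sqrt(539869)/34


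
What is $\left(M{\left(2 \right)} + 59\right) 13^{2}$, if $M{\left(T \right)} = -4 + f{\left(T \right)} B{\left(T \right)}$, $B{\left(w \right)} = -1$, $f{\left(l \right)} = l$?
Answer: $8957$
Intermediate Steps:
$M{\left(T \right)} = -4 - T$ ($M{\left(T \right)} = -4 + T \left(-1\right) = -4 - T$)
$\left(M{\left(2 \right)} + 59\right) 13^{2} = \left(\left(-4 - 2\right) + 59\right) 13^{2} = \left(\left(-4 - 2\right) + 59\right) 169 = \left(-6 + 59\right) 169 = 53 \cdot 169 = 8957$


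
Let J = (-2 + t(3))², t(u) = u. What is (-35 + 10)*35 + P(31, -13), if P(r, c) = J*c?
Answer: -888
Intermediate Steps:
J = 1 (J = (-2 + 3)² = 1² = 1)
P(r, c) = c (P(r, c) = 1*c = c)
(-35 + 10)*35 + P(31, -13) = (-35 + 10)*35 - 13 = -25*35 - 13 = -875 - 13 = -888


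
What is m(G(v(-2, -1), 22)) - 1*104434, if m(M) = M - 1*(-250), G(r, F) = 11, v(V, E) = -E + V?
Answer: -104173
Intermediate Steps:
v(V, E) = V - E
m(M) = 250 + M (m(M) = M + 250 = 250 + M)
m(G(v(-2, -1), 22)) - 1*104434 = (250 + 11) - 1*104434 = 261 - 104434 = -104173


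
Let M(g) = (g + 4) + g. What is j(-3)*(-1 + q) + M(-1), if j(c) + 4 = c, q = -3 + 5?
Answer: -5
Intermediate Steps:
q = 2
j(c) = -4 + c
M(g) = 4 + 2*g (M(g) = (4 + g) + g = 4 + 2*g)
j(-3)*(-1 + q) + M(-1) = (-4 - 3)*(-1 + 2) + (4 + 2*(-1)) = -7*1 + (4 - 2) = -7 + 2 = -5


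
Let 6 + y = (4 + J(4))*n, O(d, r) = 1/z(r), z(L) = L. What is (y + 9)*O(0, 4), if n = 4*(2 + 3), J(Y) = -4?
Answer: 3/4 ≈ 0.75000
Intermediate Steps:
O(d, r) = 1/r
n = 20 (n = 4*5 = 20)
y = -6 (y = -6 + (4 - 4)*20 = -6 + 0*20 = -6 + 0 = -6)
(y + 9)*O(0, 4) = (-6 + 9)/4 = 3*(1/4) = 3/4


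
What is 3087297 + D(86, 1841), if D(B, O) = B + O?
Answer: 3089224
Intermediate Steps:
3087297 + D(86, 1841) = 3087297 + (86 + 1841) = 3087297 + 1927 = 3089224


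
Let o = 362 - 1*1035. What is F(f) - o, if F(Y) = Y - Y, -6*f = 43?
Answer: 673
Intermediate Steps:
f = -43/6 (f = -⅙*43 = -43/6 ≈ -7.1667)
F(Y) = 0
o = -673 (o = 362 - 1035 = -673)
F(f) - o = 0 - 1*(-673) = 0 + 673 = 673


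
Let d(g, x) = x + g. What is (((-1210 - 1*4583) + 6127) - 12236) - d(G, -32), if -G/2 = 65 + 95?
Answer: -11550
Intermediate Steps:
G = -320 (G = -2*(65 + 95) = -2*160 = -320)
d(g, x) = g + x
(((-1210 - 1*4583) + 6127) - 12236) - d(G, -32) = (((-1210 - 1*4583) + 6127) - 12236) - (-320 - 32) = (((-1210 - 4583) + 6127) - 12236) - 1*(-352) = ((-5793 + 6127) - 12236) + 352 = (334 - 12236) + 352 = -11902 + 352 = -11550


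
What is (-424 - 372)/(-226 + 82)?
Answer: 199/36 ≈ 5.5278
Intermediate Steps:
(-424 - 372)/(-226 + 82) = -796/(-144) = -796*(-1/144) = 199/36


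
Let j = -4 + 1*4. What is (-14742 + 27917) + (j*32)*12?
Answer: 13175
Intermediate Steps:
j = 0 (j = -4 + 4 = 0)
(-14742 + 27917) + (j*32)*12 = (-14742 + 27917) + (0*32)*12 = 13175 + 0*12 = 13175 + 0 = 13175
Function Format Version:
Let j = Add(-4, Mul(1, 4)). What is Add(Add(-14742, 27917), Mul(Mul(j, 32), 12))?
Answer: 13175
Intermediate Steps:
j = 0 (j = Add(-4, 4) = 0)
Add(Add(-14742, 27917), Mul(Mul(j, 32), 12)) = Add(Add(-14742, 27917), Mul(Mul(0, 32), 12)) = Add(13175, Mul(0, 12)) = Add(13175, 0) = 13175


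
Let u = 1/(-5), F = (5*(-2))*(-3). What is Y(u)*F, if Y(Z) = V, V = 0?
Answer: 0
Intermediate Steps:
F = 30 (F = -10*(-3) = 30)
u = -⅕ ≈ -0.20000
Y(Z) = 0
Y(u)*F = 0*30 = 0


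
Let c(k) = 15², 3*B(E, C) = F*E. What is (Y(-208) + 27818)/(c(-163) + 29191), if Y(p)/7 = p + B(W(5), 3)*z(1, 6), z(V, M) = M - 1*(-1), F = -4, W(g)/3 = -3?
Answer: 13475/14708 ≈ 0.91617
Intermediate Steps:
W(g) = -9 (W(g) = 3*(-3) = -9)
z(V, M) = 1 + M (z(V, M) = M + 1 = 1 + M)
B(E, C) = -4*E/3 (B(E, C) = (-4*E)/3 = -4*E/3)
c(k) = 225
Y(p) = 588 + 7*p (Y(p) = 7*(p + (-4/3*(-9))*(1 + 6)) = 7*(p + 12*7) = 7*(p + 84) = 7*(84 + p) = 588 + 7*p)
(Y(-208) + 27818)/(c(-163) + 29191) = ((588 + 7*(-208)) + 27818)/(225 + 29191) = ((588 - 1456) + 27818)/29416 = (-868 + 27818)*(1/29416) = 26950*(1/29416) = 13475/14708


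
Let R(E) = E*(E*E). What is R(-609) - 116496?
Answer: -225983025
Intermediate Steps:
R(E) = E³ (R(E) = E*E² = E³)
R(-609) - 116496 = (-609)³ - 116496 = -225866529 - 116496 = -225983025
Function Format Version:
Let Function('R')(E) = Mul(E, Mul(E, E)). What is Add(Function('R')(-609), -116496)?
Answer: -225983025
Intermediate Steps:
Function('R')(E) = Pow(E, 3) (Function('R')(E) = Mul(E, Pow(E, 2)) = Pow(E, 3))
Add(Function('R')(-609), -116496) = Add(Pow(-609, 3), -116496) = Add(-225866529, -116496) = -225983025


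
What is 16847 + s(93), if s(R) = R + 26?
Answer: 16966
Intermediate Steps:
s(R) = 26 + R
16847 + s(93) = 16847 + (26 + 93) = 16847 + 119 = 16966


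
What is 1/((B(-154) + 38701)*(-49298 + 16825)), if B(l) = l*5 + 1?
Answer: -1/1231765836 ≈ -8.1184e-10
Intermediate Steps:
B(l) = 1 + 5*l (B(l) = 5*l + 1 = 1 + 5*l)
1/((B(-154) + 38701)*(-49298 + 16825)) = 1/(((1 + 5*(-154)) + 38701)*(-49298 + 16825)) = 1/(((1 - 770) + 38701)*(-32473)) = 1/((-769 + 38701)*(-32473)) = 1/(37932*(-32473)) = 1/(-1231765836) = -1/1231765836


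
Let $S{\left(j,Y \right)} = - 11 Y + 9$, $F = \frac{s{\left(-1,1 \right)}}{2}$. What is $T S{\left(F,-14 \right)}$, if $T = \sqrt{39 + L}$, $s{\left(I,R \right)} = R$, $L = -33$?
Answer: $163 \sqrt{6} \approx 399.27$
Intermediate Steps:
$F = \frac{1}{2}$ ($F = 1 \cdot \frac{1}{2} = \frac{1}{2} \approx 0.5$)
$S{\left(j,Y \right)} = 9 - 11 Y$
$T = \sqrt{6}$ ($T = \sqrt{39 - 33} = \sqrt{6} \approx 2.4495$)
$T S{\left(F,-14 \right)} = \sqrt{6} \left(9 - -154\right) = \sqrt{6} \left(9 + 154\right) = \sqrt{6} \cdot 163 = 163 \sqrt{6}$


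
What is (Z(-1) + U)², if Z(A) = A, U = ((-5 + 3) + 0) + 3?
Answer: 0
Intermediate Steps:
U = 1 (U = (-2 + 0) + 3 = -2 + 3 = 1)
(Z(-1) + U)² = (-1 + 1)² = 0² = 0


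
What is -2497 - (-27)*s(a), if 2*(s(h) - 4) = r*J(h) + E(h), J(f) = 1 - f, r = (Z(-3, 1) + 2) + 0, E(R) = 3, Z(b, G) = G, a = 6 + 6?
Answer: -2794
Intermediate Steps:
a = 12
r = 3 (r = (1 + 2) + 0 = 3 + 0 = 3)
s(h) = 7 - 3*h/2 (s(h) = 4 + (3*(1 - h) + 3)/2 = 4 + ((3 - 3*h) + 3)/2 = 4 + (6 - 3*h)/2 = 4 + (3 - 3*h/2) = 7 - 3*h/2)
-2497 - (-27)*s(a) = -2497 - (-27)*(7 - 3/2*12) = -2497 - (-27)*(7 - 18) = -2497 - (-27)*(-11) = -2497 - 1*297 = -2497 - 297 = -2794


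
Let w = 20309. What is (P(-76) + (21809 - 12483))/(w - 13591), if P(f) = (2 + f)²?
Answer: 7401/3359 ≈ 2.2033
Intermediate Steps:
(P(-76) + (21809 - 12483))/(w - 13591) = ((2 - 76)² + (21809 - 12483))/(20309 - 13591) = ((-74)² + 9326)/6718 = (5476 + 9326)*(1/6718) = 14802*(1/6718) = 7401/3359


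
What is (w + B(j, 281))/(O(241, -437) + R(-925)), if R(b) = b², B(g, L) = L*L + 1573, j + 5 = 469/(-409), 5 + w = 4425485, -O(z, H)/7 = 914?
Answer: 4506014/849227 ≈ 5.3060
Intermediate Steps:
O(z, H) = -6398 (O(z, H) = -7*914 = -6398)
w = 4425480 (w = -5 + 4425485 = 4425480)
j = -2514/409 (j = -5 + 469/(-409) = -5 + 469*(-1/409) = -5 - 469/409 = -2514/409 ≈ -6.1467)
B(g, L) = 1573 + L² (B(g, L) = L² + 1573 = 1573 + L²)
(w + B(j, 281))/(O(241, -437) + R(-925)) = (4425480 + (1573 + 281²))/(-6398 + (-925)²) = (4425480 + (1573 + 78961))/(-6398 + 855625) = (4425480 + 80534)/849227 = 4506014*(1/849227) = 4506014/849227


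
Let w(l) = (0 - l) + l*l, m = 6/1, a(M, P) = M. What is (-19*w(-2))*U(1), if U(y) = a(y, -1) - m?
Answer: 570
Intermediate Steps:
m = 6 (m = 6*1 = 6)
w(l) = l² - l (w(l) = -l + l² = l² - l)
U(y) = -6 + y (U(y) = y - 1*6 = y - 6 = -6 + y)
(-19*w(-2))*U(1) = (-(-38)*(-1 - 2))*(-6 + 1) = -(-38)*(-3)*(-5) = -19*6*(-5) = -114*(-5) = 570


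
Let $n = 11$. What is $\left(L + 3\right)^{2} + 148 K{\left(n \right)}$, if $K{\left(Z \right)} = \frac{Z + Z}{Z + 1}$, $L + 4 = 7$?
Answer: $\frac{922}{3} \approx 307.33$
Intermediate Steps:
$L = 3$ ($L = -4 + 7 = 3$)
$K{\left(Z \right)} = \frac{2 Z}{1 + Z}$
$\left(L + 3\right)^{2} + 148 K{\left(n \right)} = \left(3 + 3\right)^{2} + 148 \cdot 2 \cdot 11 \frac{1}{1 + 11} = 6^{2} + 148 \cdot 2 \cdot 11 \cdot \frac{1}{12} = 36 + 148 \cdot 2 \cdot 11 \cdot \frac{1}{12} = 36 + 148 \cdot \frac{11}{6} = 36 + \frac{814}{3} = \frac{922}{3}$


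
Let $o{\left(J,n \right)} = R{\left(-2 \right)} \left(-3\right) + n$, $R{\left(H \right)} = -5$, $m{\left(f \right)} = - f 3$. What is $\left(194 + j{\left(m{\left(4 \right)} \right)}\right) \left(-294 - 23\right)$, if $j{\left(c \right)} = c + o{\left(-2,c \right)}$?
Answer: $-58645$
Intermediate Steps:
$m{\left(f \right)} = - 3 f$
$o{\left(J,n \right)} = 15 + n$ ($o{\left(J,n \right)} = \left(-5\right) \left(-3\right) + n = 15 + n$)
$j{\left(c \right)} = 15 + 2 c$ ($j{\left(c \right)} = c + \left(15 + c\right) = 15 + 2 c$)
$\left(194 + j{\left(m{\left(4 \right)} \right)}\right) \left(-294 - 23\right) = \left(194 + \left(15 + 2 \left(\left(-3\right) 4\right)\right)\right) \left(-294 - 23\right) = \left(194 + \left(15 + 2 \left(-12\right)\right)\right) \left(-317\right) = \left(194 + \left(15 - 24\right)\right) \left(-317\right) = \left(194 - 9\right) \left(-317\right) = 185 \left(-317\right) = -58645$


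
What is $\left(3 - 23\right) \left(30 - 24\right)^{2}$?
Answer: $-720$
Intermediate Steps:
$\left(3 - 23\right) \left(30 - 24\right)^{2} = - 20 \cdot 6^{2} = \left(-20\right) 36 = -720$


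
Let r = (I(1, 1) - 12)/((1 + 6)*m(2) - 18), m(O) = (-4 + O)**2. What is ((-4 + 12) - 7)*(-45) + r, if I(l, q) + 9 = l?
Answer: -47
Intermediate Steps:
I(l, q) = -9 + l
r = -2 (r = ((-9 + 1) - 12)/((1 + 6)*(-4 + 2)**2 - 18) = (-8 - 12)/(7*(-2)**2 - 18) = -20/(7*4 - 18) = -20/(28 - 18) = -20/10 = -20*1/10 = -2)
((-4 + 12) - 7)*(-45) + r = ((-4 + 12) - 7)*(-45) - 2 = (8 - 7)*(-45) - 2 = 1*(-45) - 2 = -45 - 2 = -47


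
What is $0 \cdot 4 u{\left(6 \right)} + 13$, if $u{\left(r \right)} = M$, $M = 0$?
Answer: $13$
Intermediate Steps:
$u{\left(r \right)} = 0$
$0 \cdot 4 u{\left(6 \right)} + 13 = 0 \cdot 4 \cdot 0 + 13 = 0 \cdot 0 + 13 = 0 + 13 = 13$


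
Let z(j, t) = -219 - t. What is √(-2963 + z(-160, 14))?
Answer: 2*I*√799 ≈ 56.533*I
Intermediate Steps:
√(-2963 + z(-160, 14)) = √(-2963 + (-219 - 1*14)) = √(-2963 + (-219 - 14)) = √(-2963 - 233) = √(-3196) = 2*I*√799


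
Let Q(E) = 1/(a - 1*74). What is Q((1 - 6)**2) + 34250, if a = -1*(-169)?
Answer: 3253751/95 ≈ 34250.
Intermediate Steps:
a = 169
Q(E) = 1/95 (Q(E) = 1/(169 - 1*74) = 1/(169 - 74) = 1/95)
Q((1 - 6)**2) + 34250 = 1/95 + 34250 = 3253751/95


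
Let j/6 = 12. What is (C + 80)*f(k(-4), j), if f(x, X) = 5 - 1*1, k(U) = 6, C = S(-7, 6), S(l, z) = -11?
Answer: 276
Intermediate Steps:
j = 72 (j = 6*12 = 72)
C = -11
f(x, X) = 4 (f(x, X) = 5 - 1 = 4)
(C + 80)*f(k(-4), j) = (-11 + 80)*4 = 69*4 = 276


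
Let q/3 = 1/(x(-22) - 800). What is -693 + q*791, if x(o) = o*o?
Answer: -221361/316 ≈ -700.51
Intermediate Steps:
x(o) = o²
q = -3/316 (q = 3/((-22)² - 800) = 3/(484 - 800) = 3/(-316) = 3*(-1/316) = -3/316 ≈ -0.0094937)
-693 + q*791 = -693 - 3/316*791 = -693 - 2373/316 = -221361/316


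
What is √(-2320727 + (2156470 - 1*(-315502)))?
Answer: 3*√16805 ≈ 388.90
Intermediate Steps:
√(-2320727 + (2156470 - 1*(-315502))) = √(-2320727 + (2156470 + 315502)) = √(-2320727 + 2471972) = √151245 = 3*√16805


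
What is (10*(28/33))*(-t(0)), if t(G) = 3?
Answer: -280/11 ≈ -25.455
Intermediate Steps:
(10*(28/33))*(-t(0)) = (10*(28/33))*(-1*3) = (10*(28*(1/33)))*(-3) = (10*(28/33))*(-3) = (280/33)*(-3) = -280/11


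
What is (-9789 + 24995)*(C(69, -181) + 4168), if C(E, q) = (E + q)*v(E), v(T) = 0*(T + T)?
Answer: 63378608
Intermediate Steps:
v(T) = 0 (v(T) = 0*(2*T) = 0)
C(E, q) = 0 (C(E, q) = (E + q)*0 = 0)
(-9789 + 24995)*(C(69, -181) + 4168) = (-9789 + 24995)*(0 + 4168) = 15206*4168 = 63378608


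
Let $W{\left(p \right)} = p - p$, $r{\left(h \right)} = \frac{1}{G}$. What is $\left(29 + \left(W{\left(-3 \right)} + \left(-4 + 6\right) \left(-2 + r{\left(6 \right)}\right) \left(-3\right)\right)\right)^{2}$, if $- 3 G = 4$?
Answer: $\frac{8281}{4} \approx 2070.3$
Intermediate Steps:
$G = - \frac{4}{3}$ ($G = \left(- \frac{1}{3}\right) 4 = - \frac{4}{3} \approx -1.3333$)
$r{\left(h \right)} = - \frac{3}{4}$ ($r{\left(h \right)} = \frac{1}{- \frac{4}{3}} = - \frac{3}{4}$)
$W{\left(p \right)} = 0$
$\left(29 + \left(W{\left(-3 \right)} + \left(-4 + 6\right) \left(-2 + r{\left(6 \right)}\right) \left(-3\right)\right)\right)^{2} = \left(29 + \left(0 + \left(-4 + 6\right) \left(-2 - \frac{3}{4}\right) \left(-3\right)\right)\right)^{2} = \left(29 + \left(0 + 2 \left(- \frac{11}{4}\right) \left(-3\right)\right)\right)^{2} = \left(29 + \left(0 - - \frac{33}{2}\right)\right)^{2} = \left(29 + \left(0 + \frac{33}{2}\right)\right)^{2} = \left(29 + \frac{33}{2}\right)^{2} = \left(\frac{91}{2}\right)^{2} = \frac{8281}{4}$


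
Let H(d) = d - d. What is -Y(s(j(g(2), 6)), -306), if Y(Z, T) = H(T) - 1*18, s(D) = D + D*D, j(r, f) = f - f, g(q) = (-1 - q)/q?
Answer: 18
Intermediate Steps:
H(d) = 0
g(q) = (-1 - q)/q
j(r, f) = 0
s(D) = D + D²
Y(Z, T) = -18 (Y(Z, T) = 0 - 1*18 = 0 - 18 = -18)
-Y(s(j(g(2), 6)), -306) = -1*(-18) = 18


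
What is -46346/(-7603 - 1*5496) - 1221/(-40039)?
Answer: 1871641373/524470861 ≈ 3.5686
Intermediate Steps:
-46346/(-7603 - 1*5496) - 1221/(-40039) = -46346/(-7603 - 5496) - 1221*(-1/40039) = -46346/(-13099) + 1221/40039 = -46346*(-1/13099) + 1221/40039 = 46346/13099 + 1221/40039 = 1871641373/524470861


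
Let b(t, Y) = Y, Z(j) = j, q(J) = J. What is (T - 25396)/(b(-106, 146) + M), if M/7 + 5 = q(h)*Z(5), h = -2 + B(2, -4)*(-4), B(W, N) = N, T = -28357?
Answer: -53753/601 ≈ -89.439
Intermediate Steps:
h = 14 (h = -2 - 4*(-4) = -2 + 16 = 14)
M = 455 (M = -35 + 7*(14*5) = -35 + 7*70 = -35 + 490 = 455)
(T - 25396)/(b(-106, 146) + M) = (-28357 - 25396)/(146 + 455) = -53753/601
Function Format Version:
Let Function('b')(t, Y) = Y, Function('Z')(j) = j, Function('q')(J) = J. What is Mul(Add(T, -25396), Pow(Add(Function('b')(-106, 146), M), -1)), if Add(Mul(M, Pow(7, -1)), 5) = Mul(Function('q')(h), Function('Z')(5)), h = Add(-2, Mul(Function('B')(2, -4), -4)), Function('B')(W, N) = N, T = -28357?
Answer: Rational(-53753, 601) ≈ -89.439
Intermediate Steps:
h = 14 (h = Add(-2, Mul(-4, -4)) = Add(-2, 16) = 14)
M = 455 (M = Add(-35, Mul(7, Mul(14, 5))) = Add(-35, Mul(7, 70)) = Add(-35, 490) = 455)
Mul(Add(T, -25396), Pow(Add(Function('b')(-106, 146), M), -1)) = Mul(Add(-28357, -25396), Pow(Add(146, 455), -1)) = Mul(-53753, Pow(601, -1)) = Mul(-53753, Rational(1, 601)) = Rational(-53753, 601)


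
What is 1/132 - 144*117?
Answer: -2223935/132 ≈ -16848.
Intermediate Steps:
1/132 - 144*117 = 1/132 - 16848 = -2223935/132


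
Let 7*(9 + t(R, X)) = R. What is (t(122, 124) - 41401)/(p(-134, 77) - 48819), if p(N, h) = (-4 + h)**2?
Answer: 144874/152215 ≈ 0.95177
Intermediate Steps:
t(R, X) = -9 + R/7
(t(122, 124) - 41401)/(p(-134, 77) - 48819) = ((-9 + (1/7)*122) - 41401)/((-4 + 77)**2 - 48819) = ((-9 + 122/7) - 41401)/(73**2 - 48819) = (59/7 - 41401)/(5329 - 48819) = -289748/7/(-43490) = -289748/7*(-1/43490) = 144874/152215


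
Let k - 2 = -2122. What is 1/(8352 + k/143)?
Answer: 143/1192216 ≈ 0.00011994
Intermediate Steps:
k = -2120 (k = 2 - 2122 = -2120)
1/(8352 + k/143) = 1/(8352 - 2120/143) = 1/(1192216/143) = 143/1192216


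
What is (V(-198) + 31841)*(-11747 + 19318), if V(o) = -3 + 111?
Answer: 241885879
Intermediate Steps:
V(o) = 108
(V(-198) + 31841)*(-11747 + 19318) = (108 + 31841)*(-11747 + 19318) = 31949*7571 = 241885879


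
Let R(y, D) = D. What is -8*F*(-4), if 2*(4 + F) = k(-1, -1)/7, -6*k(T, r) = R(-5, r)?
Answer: -2680/21 ≈ -127.62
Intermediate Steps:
k(T, r) = -r/6
F = -335/84 (F = -4 + (-1/6*(-1)/7)/2 = -4 + ((1/6)*(1/7))/2 = -4 + (1/2)*(1/42) = -4 + 1/84 = -335/84 ≈ -3.9881)
-8*F*(-4) = -8*(-335/84)*(-4) = (670/21)*(-4) = -2680/21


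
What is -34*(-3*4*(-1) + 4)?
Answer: -544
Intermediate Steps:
-34*(-3*4*(-1) + 4) = -34*(-12*(-1) + 4) = -34*(12 + 4) = -34*16 = -544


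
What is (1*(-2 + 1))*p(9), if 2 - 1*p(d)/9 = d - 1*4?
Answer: 27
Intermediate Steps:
p(d) = 54 - 9*d (p(d) = 18 - 9*(d - 1*4) = 18 - 9*(d - 4) = 18 - 9*(-4 + d) = 18 + (36 - 9*d) = 54 - 9*d)
(1*(-2 + 1))*p(9) = (1*(-2 + 1))*(54 - 9*9) = (1*(-1))*(54 - 81) = -1*(-27) = 27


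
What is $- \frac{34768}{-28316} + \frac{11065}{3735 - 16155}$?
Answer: $\frac{5925101}{17584236} \approx 0.33696$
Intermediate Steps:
$- \frac{34768}{-28316} + \frac{11065}{3735 - 16155} = \left(-34768\right) \left(- \frac{1}{28316}\right) + \frac{11065}{3735 - 16155} = \frac{8692}{7079} + \frac{11065}{-12420} = \frac{8692}{7079} + 11065 \left(- \frac{1}{12420}\right) = \frac{8692}{7079} - \frac{2213}{2484} = \frac{5925101}{17584236}$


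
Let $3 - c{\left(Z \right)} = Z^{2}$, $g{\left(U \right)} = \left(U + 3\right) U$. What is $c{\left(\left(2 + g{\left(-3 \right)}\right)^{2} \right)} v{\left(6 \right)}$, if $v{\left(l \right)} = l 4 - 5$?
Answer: $-247$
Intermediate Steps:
$v{\left(l \right)} = -5 + 4 l$ ($v{\left(l \right)} = 4 l - 5 = -5 + 4 l$)
$g{\left(U \right)} = U \left(3 + U\right)$ ($g{\left(U \right)} = \left(3 + U\right) U = U \left(3 + U\right)$)
$c{\left(Z \right)} = 3 - Z^{2}$
$c{\left(\left(2 + g{\left(-3 \right)}\right)^{2} \right)} v{\left(6 \right)} = \left(3 - \left(\left(2 - 3 \left(3 - 3\right)\right)^{2}\right)^{2}\right) \left(-5 + 4 \cdot 6\right) = \left(3 - \left(\left(2 - 0\right)^{2}\right)^{2}\right) \left(-5 + 24\right) = \left(3 - \left(\left(2 + 0\right)^{2}\right)^{2}\right) 19 = \left(3 - \left(2^{2}\right)^{2}\right) 19 = \left(3 - 4^{2}\right) 19 = \left(3 - 16\right) 19 = \left(-13\right) 19 = -247$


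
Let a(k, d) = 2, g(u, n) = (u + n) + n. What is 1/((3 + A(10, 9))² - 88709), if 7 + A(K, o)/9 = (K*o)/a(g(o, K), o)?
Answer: 1/30316 ≈ 3.2986e-5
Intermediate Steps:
g(u, n) = u + 2*n (g(u, n) = (n + u) + n = u + 2*n)
A(K, o) = -63 + 9*K*o/2 (A(K, o) = -63 + 9*((K*o)/2) = -63 + 9*((K*o)*(½)) = -63 + 9*(K*o/2) = -63 + 9*K*o/2)
1/((3 + A(10, 9))² - 88709) = 1/((3 + (-63 + (9/2)*10*9))² - 88709) = 1/((3 + (-63 + 405))² - 88709) = 1/((3 + 342)² - 88709) = 1/(345² - 88709) = 1/(119025 - 88709) = 1/30316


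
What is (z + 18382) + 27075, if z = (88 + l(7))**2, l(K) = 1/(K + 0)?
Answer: 2608082/49 ≈ 53226.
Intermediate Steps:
l(K) = 1/K
z = 380689/49 (z = (88 + 1/7)**2 = (617/7)**2 = 380689/49 ≈ 7769.2)
(z + 18382) + 27075 = (380689/49 + 18382) + 27075 = 1281407/49 + 27075 = 2608082/49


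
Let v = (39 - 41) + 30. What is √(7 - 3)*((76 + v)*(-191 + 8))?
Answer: -38064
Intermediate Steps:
v = 28 (v = -2 + 30 = 28)
√(7 - 3)*((76 + v)*(-191 + 8)) = √(7 - 3)*((76 + 28)*(-191 + 8)) = √4*(104*(-183)) = 2*(-19032) = -38064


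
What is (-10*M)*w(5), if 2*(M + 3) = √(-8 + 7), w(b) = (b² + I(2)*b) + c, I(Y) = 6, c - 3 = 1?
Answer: 1770 - 295*I ≈ 1770.0 - 295.0*I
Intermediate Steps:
c = 4 (c = 3 + 1 = 4)
w(b) = 4 + b² + 6*b (w(b) = (b² + 6*b) + 4 = 4 + b² + 6*b)
M = -3 + I/2 (M = -3 + √(-8 + 7)/2 = -3 + √(-1)/2 = -3 + I/2 ≈ -3.0 + 0.5*I)
(-10*M)*w(5) = (-10*(-3 + I/2))*(4 + 5² + 6*5) = (30 - 5*I)*(4 + 25 + 30) = (30 - 5*I)*59 = 1770 - 295*I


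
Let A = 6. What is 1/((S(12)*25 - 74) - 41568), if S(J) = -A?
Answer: -1/41792 ≈ -2.3928e-5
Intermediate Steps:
S(J) = -6 (S(J) = -1*6 = -6)
1/((S(12)*25 - 74) - 41568) = 1/((-6*25 - 74) - 41568) = 1/((-150 - 74) - 41568) = 1/(-224 - 41568) = 1/(-41792) = -1/41792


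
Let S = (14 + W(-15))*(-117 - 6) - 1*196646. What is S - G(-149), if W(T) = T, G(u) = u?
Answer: -196374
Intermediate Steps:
S = -196523 (S = (14 - 15)*(-117 - 6) - 1*196646 = -1*(-123) - 196646 = 123 - 196646 = -196523)
S - G(-149) = -196523 - 1*(-149) = -196523 + 149 = -196374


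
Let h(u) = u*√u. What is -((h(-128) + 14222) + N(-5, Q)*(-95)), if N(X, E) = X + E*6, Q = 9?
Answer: -9567 + 1024*I*√2 ≈ -9567.0 + 1448.2*I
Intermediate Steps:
N(X, E) = X + 6*E
h(u) = u^(3/2)
-((h(-128) + 14222) + N(-5, Q)*(-95)) = -(((-128)^(3/2) + 14222) + (-5 + 6*9)*(-95)) = -((-1024*I*√2 + 14222) + (-5 + 54)*(-95)) = -((14222 - 1024*I*√2) + 49*(-95)) = -((14222 - 1024*I*√2) - 4655) = -(9567 - 1024*I*√2) = -9567 + 1024*I*√2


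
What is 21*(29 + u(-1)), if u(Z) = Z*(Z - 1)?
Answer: 651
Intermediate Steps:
u(Z) = Z*(-1 + Z)
21*(29 + u(-1)) = 21*(29 - (-1 - 1)) = 21*(29 - 1*(-2)) = 21*(29 + 2) = 21*31 = 651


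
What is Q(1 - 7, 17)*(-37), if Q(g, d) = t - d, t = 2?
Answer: 555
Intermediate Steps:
Q(g, d) = 2 - d
Q(1 - 7, 17)*(-37) = (2 - 1*17)*(-37) = (2 - 17)*(-37) = -15*(-37) = 555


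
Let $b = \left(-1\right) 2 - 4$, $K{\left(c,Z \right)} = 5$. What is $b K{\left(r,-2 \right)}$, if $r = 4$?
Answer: $-30$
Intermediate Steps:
$b = -6$ ($b = -2 - 4 = -6$)
$b K{\left(r,-2 \right)} = \left(-6\right) 5 = -30$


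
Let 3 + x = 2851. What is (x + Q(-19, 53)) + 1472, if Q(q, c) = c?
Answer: 4373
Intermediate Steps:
x = 2848 (x = -3 + 2851 = 2848)
(x + Q(-19, 53)) + 1472 = (2848 + 53) + 1472 = 2901 + 1472 = 4373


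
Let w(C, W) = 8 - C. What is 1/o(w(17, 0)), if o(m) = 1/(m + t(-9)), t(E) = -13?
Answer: -22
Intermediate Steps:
o(m) = 1/(-13 + m) (o(m) = 1/(m - 13) = 1/(-13 + m))
1/o(w(17, 0)) = 1/(1/(-13 + (8 - 1*17))) = 1/(1/(-13 + (8 - 17))) = 1/(1/(-13 - 9)) = 1/(1/(-22)) = 1/(-1/22) = -22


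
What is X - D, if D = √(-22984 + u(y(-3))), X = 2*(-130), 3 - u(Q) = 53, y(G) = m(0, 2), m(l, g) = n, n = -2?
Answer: -260 - I*√23034 ≈ -260.0 - 151.77*I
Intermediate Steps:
m(l, g) = -2
y(G) = -2
u(Q) = -50 (u(Q) = 3 - 1*53 = 3 - 53 = -50)
X = -260
D = I*√23034 (D = √(-22984 - 50) = √(-23034) = I*√23034 ≈ 151.77*I)
X - D = -260 - I*√23034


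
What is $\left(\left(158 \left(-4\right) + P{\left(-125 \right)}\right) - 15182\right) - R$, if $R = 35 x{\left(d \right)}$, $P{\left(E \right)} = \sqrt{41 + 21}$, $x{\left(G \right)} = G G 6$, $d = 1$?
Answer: $-16024 + \sqrt{62} \approx -16016.0$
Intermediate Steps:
$x{\left(G \right)} = 6 G^{2}$ ($x{\left(G \right)} = G^{2} \cdot 6 = 6 G^{2}$)
$P{\left(E \right)} = \sqrt{62}$
$R = 210$ ($R = 35 \cdot 6 \cdot 1^{2} = 35 \cdot 6 \cdot 1 = 35 \cdot 6 = 210$)
$\left(\left(158 \left(-4\right) + P{\left(-125 \right)}\right) - 15182\right) - R = \left(\left(158 \left(-4\right) + \sqrt{62}\right) - 15182\right) - 210 = \left(\left(-632 + \sqrt{62}\right) - 15182\right) - 210 = \left(-15814 + \sqrt{62}\right) - 210 = -16024 + \sqrt{62}$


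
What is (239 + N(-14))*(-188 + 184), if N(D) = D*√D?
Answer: -956 + 56*I*√14 ≈ -956.0 + 209.53*I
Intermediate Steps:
N(D) = D^(3/2)
(239 + N(-14))*(-188 + 184) = (239 + (-14)^(3/2))*(-188 + 184) = (239 - 14*I*√14)*(-4) = -956 + 56*I*√14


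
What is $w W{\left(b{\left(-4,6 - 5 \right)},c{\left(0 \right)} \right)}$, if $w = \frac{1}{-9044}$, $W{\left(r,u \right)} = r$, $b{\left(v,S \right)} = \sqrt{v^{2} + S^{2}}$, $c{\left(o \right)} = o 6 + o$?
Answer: $- \frac{\sqrt{17}}{9044} \approx -0.00045589$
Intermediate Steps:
$c{\left(o \right)} = 7 o$ ($c{\left(o \right)} = 6 o + o = 7 o$)
$b{\left(v,S \right)} = \sqrt{S^{2} + v^{2}}$
$w = - \frac{1}{9044} \approx -0.00011057$
$w W{\left(b{\left(-4,6 - 5 \right)},c{\left(0 \right)} \right)} = - \frac{\sqrt{\left(6 - 5\right)^{2} + \left(-4\right)^{2}}}{9044} = - \frac{\sqrt{1^{2} + 16}}{9044} = - \frac{\sqrt{1 + 16}}{9044} = - \frac{\sqrt{17}}{9044}$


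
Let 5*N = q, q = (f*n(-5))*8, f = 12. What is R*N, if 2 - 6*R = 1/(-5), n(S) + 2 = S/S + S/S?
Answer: 0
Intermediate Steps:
n(S) = 0 (n(S) = -2 + (S/S + S/S) = -2 + (1 + 1) = -2 + 2 = 0)
R = 11/30 (R = 1/3 - 1/6/(-5) = 1/3 - 1/6*(-1/5) = 1/3 + 1/30 = 11/30 ≈ 0.36667)
q = 0 (q = (12*0)*8 = 0*8 = 0)
N = 0 (N = (1/5)*0 = 0)
R*N = (11/30)*0 = 0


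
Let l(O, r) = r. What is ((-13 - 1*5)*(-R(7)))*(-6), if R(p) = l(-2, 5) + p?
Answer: -1296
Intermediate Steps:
R(p) = 5 + p
((-13 - 1*5)*(-R(7)))*(-6) = ((-13 - 1*5)*(-(5 + 7)))*(-6) = ((-13 - 5)*(-1*12))*(-6) = -18*(-12)*(-6) = 216*(-6) = -1296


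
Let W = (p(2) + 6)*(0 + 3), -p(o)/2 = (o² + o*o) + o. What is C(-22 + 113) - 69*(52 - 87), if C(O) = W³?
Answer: -71673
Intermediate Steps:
p(o) = -4*o² - 2*o (p(o) = -2*((o² + o*o) + o) = -2*((o² + o²) + o) = -2*(2*o² + o) = -2*(o + 2*o²) = -4*o² - 2*o)
W = -42 (W = (-2*2*(1 + 2*2) + 6)*(0 + 3) = (-2*2*(1 + 4) + 6)*3 = (-2*2*5 + 6)*3 = (-20 + 6)*3 = -14*3 = -42)
C(O) = -74088 (C(O) = (-42)³ = -74088)
C(-22 + 113) - 69*(52 - 87) = -74088 - 69*(52 - 87) = -74088 - 69*(-35) = -74088 - 1*(-2415) = -74088 + 2415 = -71673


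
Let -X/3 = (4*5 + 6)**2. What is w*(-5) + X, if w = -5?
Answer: -2003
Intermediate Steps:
X = -2028 (X = -3*(4*5 + 6)**2 = -3*(20 + 6)**2 = -3*26**2 = -3*676 = -2028)
w*(-5) + X = -5*(-5) - 2028 = 25 - 2028 = -2003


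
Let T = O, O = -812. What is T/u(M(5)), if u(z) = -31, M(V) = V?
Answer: 812/31 ≈ 26.194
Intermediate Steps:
T = -812
T/u(M(5)) = -812/(-31) = -812*(-1/31) = 812/31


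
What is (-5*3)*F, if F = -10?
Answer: 150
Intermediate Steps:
(-5*3)*F = -5*3*(-10) = -15*(-10) = 150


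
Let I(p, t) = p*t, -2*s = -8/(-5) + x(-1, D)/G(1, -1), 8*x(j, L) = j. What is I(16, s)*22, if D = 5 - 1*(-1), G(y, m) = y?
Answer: -1298/5 ≈ -259.60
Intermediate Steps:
D = 6 (D = 5 + 1 = 6)
x(j, L) = j/8
s = -59/80 (s = -(-8/(-5) + ((1/8)*(-1))/1)/2 = -(-8*(-1/5) - 1/8*1)/2 = -(8/5 - 1/8)/2 = -1/2*59/40 = -59/80 ≈ -0.73750)
I(16, s)*22 = (16*(-59/80))*22 = -59/5*22 = -1298/5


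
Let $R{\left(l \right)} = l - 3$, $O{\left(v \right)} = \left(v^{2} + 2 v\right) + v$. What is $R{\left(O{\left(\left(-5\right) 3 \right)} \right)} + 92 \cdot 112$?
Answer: $10481$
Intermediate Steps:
$O{\left(v \right)} = v^{2} + 3 v$
$R{\left(l \right)} = -3 + l$
$R{\left(O{\left(\left(-5\right) 3 \right)} \right)} + 92 \cdot 112 = \left(-3 + \left(-5\right) 3 \left(3 - 15\right)\right) + 92 \cdot 112 = \left(-3 - 15 \left(3 - 15\right)\right) + 10304 = \left(-3 - -180\right) + 10304 = \left(-3 + 180\right) + 10304 = 177 + 10304 = 10481$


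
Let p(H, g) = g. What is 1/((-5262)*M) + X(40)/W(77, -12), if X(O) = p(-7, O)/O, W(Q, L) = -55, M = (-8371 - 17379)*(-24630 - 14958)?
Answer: -1072807088411/59004389862000 ≈ -0.018182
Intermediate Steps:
M = 1019391000 (M = -25750*(-39588) = 1019391000)
X(O) = 1 (X(O) = O/O = 1)
1/((-5262)*M) + X(40)/W(77, -12) = 1/(-5262*1019391000) + 1/(-55) = -1/5262*1/1019391000 + 1*(-1/55) = -1/5364035442000 - 1/55 = -1072807088411/59004389862000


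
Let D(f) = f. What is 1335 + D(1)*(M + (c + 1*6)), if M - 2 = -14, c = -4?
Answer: 1325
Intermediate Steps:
M = -12 (M = 2 - 14 = -12)
1335 + D(1)*(M + (c + 1*6)) = 1335 + 1*(-12 + (-4 + 1*6)) = 1335 + 1*(-12 + (-4 + 6)) = 1335 + 1*(-12 + 2) = 1335 + 1*(-10) = 1335 - 10 = 1325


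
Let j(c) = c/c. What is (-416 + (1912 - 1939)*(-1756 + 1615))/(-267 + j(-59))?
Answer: -3391/266 ≈ -12.748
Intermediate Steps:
j(c) = 1
(-416 + (1912 - 1939)*(-1756 + 1615))/(-267 + j(-59)) = (-416 + (1912 - 1939)*(-1756 + 1615))/(-267 + 1) = (-416 - 27*(-141))/(-266) = (-416 + 3807)*(-1/266) = 3391*(-1/266) = -3391/266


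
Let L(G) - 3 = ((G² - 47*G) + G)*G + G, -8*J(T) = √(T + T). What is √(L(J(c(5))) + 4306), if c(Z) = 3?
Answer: √(1102000 - 35*√6)/16 ≈ 65.608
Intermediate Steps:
J(T) = -√2*√T/8 (J(T) = -√(T + T)/8 = -√2*√T/8)
L(G) = 3 + G + G*(G² - 46*G) (L(G) = 3 + (((G² - 47*G) + G)*G + G) = 3 + ((G² - 46*G)*G + G) = 3 + (G*(G² - 46*G) + G) = 3 + (G + G*(G² - 46*G)) = 3 + G + G*(G² - 46*G))
√(L(J(c(5))) + 4306) = √((3 - √2*√3/8 + (-√2*√3/8)³ - 46*(-√2*√3/8)²) + 4306) = √((3 - √6/8 + (-√6/8)³ - 46*(-√6/8)²) + 4306) = √((3 - √6/8 - 3*√6/256 - 46*3/32) + 4306) = √((3 - √6/8 - 3*√6/256 - 69/16) + 4306) = √((-21/16 - 35*√6/256) + 4306) = √(68875/16 - 35*√6/256)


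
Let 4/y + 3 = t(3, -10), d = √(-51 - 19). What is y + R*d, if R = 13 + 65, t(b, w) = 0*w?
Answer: -4/3 + 78*I*√70 ≈ -1.3333 + 652.59*I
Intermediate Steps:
d = I*√70 (d = √(-70) = I*√70 ≈ 8.3666*I)
t(b, w) = 0
R = 78
y = -4/3 (y = 4/(-3 + 0) = 4/(-3) = 4*(-⅓) = -4/3 ≈ -1.3333)
y + R*d = -4/3 + 78*(I*√70) = -4/3 + 78*I*√70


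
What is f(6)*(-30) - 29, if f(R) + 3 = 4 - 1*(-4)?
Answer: -179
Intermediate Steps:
f(R) = 5 (f(R) = -3 + (4 - 1*(-4)) = -3 + (4 + 4) = -3 + 8 = 5)
f(6)*(-30) - 29 = 5*(-30) - 29 = -150 - 29 = -179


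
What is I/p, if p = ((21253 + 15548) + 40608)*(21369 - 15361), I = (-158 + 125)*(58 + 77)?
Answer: -165/17224936 ≈ -9.5791e-6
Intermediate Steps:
I = -4455 (I = -33*135 = -4455)
p = 465073272 (p = (36801 + 40608)*6008 = 77409*6008 = 465073272)
I/p = -4455/465073272 = -4455*1/465073272 = -165/17224936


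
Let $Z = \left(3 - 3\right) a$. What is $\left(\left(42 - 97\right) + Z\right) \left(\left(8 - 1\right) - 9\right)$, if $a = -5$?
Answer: $110$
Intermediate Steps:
$Z = 0$ ($Z = \left(3 - 3\right) \left(-5\right) = 0 \left(-5\right) = 0$)
$\left(\left(42 - 97\right) + Z\right) \left(\left(8 - 1\right) - 9\right) = \left(\left(42 - 97\right) + 0\right) \left(\left(8 - 1\right) - 9\right) = \left(-55 + 0\right) \left(7 - 9\right) = \left(-55\right) \left(-2\right) = 110$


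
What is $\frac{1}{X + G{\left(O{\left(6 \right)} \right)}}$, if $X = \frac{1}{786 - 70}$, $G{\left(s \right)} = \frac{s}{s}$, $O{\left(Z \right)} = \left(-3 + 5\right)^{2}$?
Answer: $\frac{716}{717} \approx 0.99861$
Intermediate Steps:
$O{\left(Z \right)} = 4$ ($O{\left(Z \right)} = 2^{2} = 4$)
$G{\left(s \right)} = 1$
$X = \frac{1}{716} \approx 0.0013966$
$\frac{1}{X + G{\left(O{\left(6 \right)} \right)}} = \frac{1}{\frac{1}{716} + 1} = \frac{1}{\frac{717}{716}} = \frac{716}{717}$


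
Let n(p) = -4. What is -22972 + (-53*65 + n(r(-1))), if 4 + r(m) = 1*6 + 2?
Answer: -26421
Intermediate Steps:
r(m) = 4 (r(m) = -4 + (1*6 + 2) = -4 + (6 + 2) = -4 + 8 = 4)
-22972 + (-53*65 + n(r(-1))) = -22972 + (-53*65 - 4) = -22972 + (-3445 - 4) = -22972 - 3449 = -26421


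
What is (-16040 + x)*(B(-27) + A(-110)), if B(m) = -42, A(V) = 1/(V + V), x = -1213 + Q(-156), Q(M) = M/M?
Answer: 39856433/55 ≈ 7.2466e+5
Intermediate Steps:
Q(M) = 1
x = -1212 (x = -1213 + 1 = -1212)
A(V) = 1/(2*V)
(-16040 + x)*(B(-27) + A(-110)) = (-16040 - 1212)*(-42 + (½)/(-110)) = -17252*(-42 + (½)*(-1/110)) = -17252*(-42 - 1/220) = -17252*(-9241/220) = 39856433/55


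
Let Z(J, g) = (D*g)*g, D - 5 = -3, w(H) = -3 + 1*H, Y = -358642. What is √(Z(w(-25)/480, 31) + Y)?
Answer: 28*I*√455 ≈ 597.26*I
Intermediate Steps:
w(H) = -3 + H
D = 2 (D = 5 - 3 = 2)
Z(J, g) = 2*g² (Z(J, g) = (2*g)*g = 2*g²)
√(Z(w(-25)/480, 31) + Y) = √(2*31² - 358642) = √(2*961 - 358642) = √(1922 - 358642) = √(-356720) = 28*I*√455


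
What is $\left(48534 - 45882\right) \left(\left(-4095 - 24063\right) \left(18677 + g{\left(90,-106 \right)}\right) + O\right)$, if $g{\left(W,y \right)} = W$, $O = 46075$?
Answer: $-1401303834372$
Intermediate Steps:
$\left(48534 - 45882\right) \left(\left(-4095 - 24063\right) \left(18677 + g{\left(90,-106 \right)}\right) + O\right) = \left(48534 - 45882\right) \left(\left(-4095 - 24063\right) \left(18677 + 90\right) + 46075\right) = 2652 \left(\left(-28158\right) 18767 + 46075\right) = 2652 \left(-528441186 + 46075\right) = 2652 \left(-528395111\right) = -1401303834372$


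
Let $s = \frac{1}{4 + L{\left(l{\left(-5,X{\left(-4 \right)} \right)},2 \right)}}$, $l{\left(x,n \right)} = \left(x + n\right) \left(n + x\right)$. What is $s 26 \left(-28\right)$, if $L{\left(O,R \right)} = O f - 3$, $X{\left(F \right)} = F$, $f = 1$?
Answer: $- \frac{364}{41} \approx -8.8781$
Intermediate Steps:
$l{\left(x,n \right)} = \left(n + x\right)^{2}$ ($l{\left(x,n \right)} = \left(n + x\right) \left(n + x\right) = \left(n + x\right)^{2}$)
$L{\left(O,R \right)} = -3 + O$ ($L{\left(O,R \right)} = O 1 - 3 = O - 3 = -3 + O$)
$s = \frac{1}{82}$ ($s = \frac{1}{4 - \left(3 - \left(-4 - 5\right)^{2}\right)} = \frac{1}{4 - \left(3 - \left(-9\right)^{2}\right)} = \frac{1}{4 + \left(-3 + 81\right)} = \frac{1}{4 + 78} = \frac{1}{82} \approx 0.012195$)
$s 26 \left(-28\right) = \frac{1}{82} \cdot 26 \left(-28\right) = \frac{13}{41} \left(-28\right) = - \frac{364}{41}$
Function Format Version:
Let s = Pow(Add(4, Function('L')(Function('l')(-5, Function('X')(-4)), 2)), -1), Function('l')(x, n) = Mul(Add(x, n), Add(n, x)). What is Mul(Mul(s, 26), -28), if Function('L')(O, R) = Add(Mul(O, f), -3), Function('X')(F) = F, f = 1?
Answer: Rational(-364, 41) ≈ -8.8781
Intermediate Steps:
Function('l')(x, n) = Pow(Add(n, x), 2) (Function('l')(x, n) = Mul(Add(n, x), Add(n, x)) = Pow(Add(n, x), 2))
Function('L')(O, R) = Add(-3, O) (Function('L')(O, R) = Add(Mul(O, 1), -3) = Add(O, -3) = Add(-3, O))
s = Rational(1, 82) (s = Pow(Add(4, Add(-3, Pow(Add(-4, -5), 2))), -1) = Pow(Add(4, Add(-3, Pow(-9, 2))), -1) = Pow(Add(4, Add(-3, 81)), -1) = Pow(Add(4, 78), -1) = Pow(82, -1) = Rational(1, 82) ≈ 0.012195)
Mul(Mul(s, 26), -28) = Mul(Mul(Rational(1, 82), 26), -28) = Mul(Rational(13, 41), -28) = Rational(-364, 41)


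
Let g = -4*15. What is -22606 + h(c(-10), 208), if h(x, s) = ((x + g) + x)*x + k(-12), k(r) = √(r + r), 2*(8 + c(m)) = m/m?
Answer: -44087/2 + 2*I*√6 ≈ -22044.0 + 4.899*I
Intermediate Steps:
g = -60
c(m) = -15/2 (c(m) = -8 + (m/m)/2 = -8 + (½)*1 = -8 + ½ = -15/2)
k(r) = √2*√r (k(r) = √(2*r) = √2*√r)
h(x, s) = x*(-60 + 2*x) + 2*I*√6 (h(x, s) = ((x - 60) + x)*x + √2*√(-12) = ((-60 + x) + x)*x + √2*(2*I*√3) = (-60 + 2*x)*x + 2*I*√6 = x*(-60 + 2*x) + 2*I*√6)
-22606 + h(c(-10), 208) = -22606 + (-60*(-15/2) + 2*(-15/2)² + 2*I*√6) = -22606 + (450 + 2*(225/4) + 2*I*√6) = -22606 + (450 + 225/2 + 2*I*√6) = -22606 + (1125/2 + 2*I*√6) = -44087/2 + 2*I*√6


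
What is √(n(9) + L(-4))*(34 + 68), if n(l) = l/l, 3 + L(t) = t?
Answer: 102*I*√6 ≈ 249.85*I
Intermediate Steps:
L(t) = -3 + t
n(l) = 1
√(n(9) + L(-4))*(34 + 68) = √(1 + (-3 - 4))*(34 + 68) = √(1 - 7)*102 = √(-6)*102 = (I*√6)*102 = 102*I*√6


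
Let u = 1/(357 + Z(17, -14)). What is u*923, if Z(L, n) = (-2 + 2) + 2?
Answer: 923/359 ≈ 2.5710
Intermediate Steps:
Z(L, n) = 2 (Z(L, n) = 0 + 2 = 2)
u = 1/359 (u = 1/(357 + 2) = 1/359 ≈ 0.0027855)
u*923 = (1/359)*923 = 923/359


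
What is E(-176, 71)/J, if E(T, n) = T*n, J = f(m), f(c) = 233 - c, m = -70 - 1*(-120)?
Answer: -12496/183 ≈ -68.284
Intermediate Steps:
m = 50 (m = -70 + 120 = 50)
J = 183 (J = 233 - 1*50 = 233 - 50 = 183)
E(-176, 71)/J = -176*71/183 = -12496*1/183 = -12496/183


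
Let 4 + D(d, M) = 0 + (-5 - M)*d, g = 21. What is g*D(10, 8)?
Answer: -2814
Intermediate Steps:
D(d, M) = -4 + d*(-5 - M) (D(d, M) = -4 + (0 + (-5 - M)*d) = -4 + (0 + d*(-5 - M)) = -4 + d*(-5 - M))
g*D(10, 8) = 21*(-4 - 5*10 - 1*8*10) = 21*(-4 - 50 - 80) = 21*(-134) = -2814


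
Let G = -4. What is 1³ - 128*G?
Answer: 513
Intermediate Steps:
1³ - 128*G = 1³ - 128*(-4) = 1 - 32*(-16) = 1 + 512 = 513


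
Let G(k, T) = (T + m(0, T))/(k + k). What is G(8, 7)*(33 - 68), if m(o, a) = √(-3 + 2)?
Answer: -245/16 - 35*I/16 ≈ -15.313 - 2.1875*I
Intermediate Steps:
m(o, a) = I (m(o, a) = √(-1) = I)
G(k, T) = (I + T)/(2*k) (G(k, T) = (T + I)/(k + k) = (I + T)/((2*k)) = (I + T)*(1/(2*k)) = (I + T)/(2*k))
G(8, 7)*(33 - 68) = ((½)*(I + 7)/8)*(33 - 68) = ((½)*(⅛)*(7 + I))*(-35) = (7/16 + I/16)*(-35) = -245/16 - 35*I/16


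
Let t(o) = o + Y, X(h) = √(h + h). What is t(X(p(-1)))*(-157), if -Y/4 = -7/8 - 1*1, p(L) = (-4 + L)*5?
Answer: -2355/2 - 785*I*√2 ≈ -1177.5 - 1110.2*I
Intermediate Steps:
p(L) = -20 + 5*L
Y = 15/2 (Y = -4*(-7/8 - 1*1) = -4*(-7*⅛ - 1) = -4*(-7/8 - 1) = -4*(-15/8) = 15/2 ≈ 7.5000)
X(h) = √2*√h (X(h) = √(2*h) = √2*√h)
t(o) = 15/2 + o (t(o) = o + 15/2 = 15/2 + o)
t(X(p(-1)))*(-157) = (15/2 + √2*√(-20 + 5*(-1)))*(-157) = (15/2 + √2*√(-20 - 5))*(-157) = (15/2 + √2*√(-25))*(-157) = (15/2 + √2*(5*I))*(-157) = (15/2 + 5*I*√2)*(-157) = -2355/2 - 785*I*√2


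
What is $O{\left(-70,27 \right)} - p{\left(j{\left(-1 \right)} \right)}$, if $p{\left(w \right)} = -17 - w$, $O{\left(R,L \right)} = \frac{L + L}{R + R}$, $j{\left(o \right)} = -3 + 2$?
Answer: $\frac{1093}{70} \approx 15.614$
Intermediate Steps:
$j{\left(o \right)} = -1$
$O{\left(R,L \right)} = \frac{L}{R}$ ($O{\left(R,L \right)} = \frac{2 L}{2 R} = 2 L \frac{1}{2 R} = \frac{L}{R}$)
$O{\left(-70,27 \right)} - p{\left(j{\left(-1 \right)} \right)} = \frac{27}{-70} - \left(-17 - -1\right) = 27 \left(- \frac{1}{70}\right) - \left(-17 + 1\right) = - \frac{27}{70} - -16 = - \frac{27}{70} + 16 = \frac{1093}{70}$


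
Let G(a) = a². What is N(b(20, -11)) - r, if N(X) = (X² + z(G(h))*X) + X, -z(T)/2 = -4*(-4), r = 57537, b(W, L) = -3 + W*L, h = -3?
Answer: -895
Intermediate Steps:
b(W, L) = -3 + L*W
z(T) = -32 (z(T) = -(-8)*(-4) = -2*16 = -32)
N(X) = X² - 31*X (N(X) = (X² - 32*X) + X = X² - 31*X)
N(b(20, -11)) - r = (-3 - 11*20)*(-31 + (-3 - 11*20)) - 1*57537 = (-3 - 220)*(-31 + (-3 - 220)) - 57537 = -223*(-31 - 223) - 57537 = -223*(-254) - 57537 = 56642 - 57537 = -895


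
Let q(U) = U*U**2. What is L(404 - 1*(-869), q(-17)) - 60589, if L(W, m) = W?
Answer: -59316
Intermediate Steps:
q(U) = U**3
L(404 - 1*(-869), q(-17)) - 60589 = (404 - 1*(-869)) - 60589 = (404 + 869) - 60589 = 1273 - 60589 = -59316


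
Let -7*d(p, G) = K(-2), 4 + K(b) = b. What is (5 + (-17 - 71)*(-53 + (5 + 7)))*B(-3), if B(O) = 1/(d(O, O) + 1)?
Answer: 25291/13 ≈ 1945.5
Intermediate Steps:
K(b) = -4 + b
d(p, G) = 6/7 (d(p, G) = -(-4 - 2)/7 = -1/7*(-6) = 6/7)
B(O) = 7/13 (B(O) = 1/(6/7 + 1) = 1/(13/7) = 7/13)
(5 + (-17 - 71)*(-53 + (5 + 7)))*B(-3) = (5 + (-17 - 71)*(-53 + (5 + 7)))*(7/13) = (5 - 88*(-53 + 12))*(7/13) = (5 - 88*(-41))*(7/13) = (5 + 3608)*(7/13) = 3613*(7/13) = 25291/13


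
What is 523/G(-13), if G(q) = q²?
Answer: 523/169 ≈ 3.0947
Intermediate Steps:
523/G(-13) = 523/((-13)²) = 523/169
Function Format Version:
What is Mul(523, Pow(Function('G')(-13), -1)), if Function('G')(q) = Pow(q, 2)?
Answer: Rational(523, 169) ≈ 3.0947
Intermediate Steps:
Mul(523, Pow(Function('G')(-13), -1)) = Mul(523, Pow(Pow(-13, 2), -1)) = Mul(523, Pow(169, -1)) = Mul(523, Rational(1, 169)) = Rational(523, 169)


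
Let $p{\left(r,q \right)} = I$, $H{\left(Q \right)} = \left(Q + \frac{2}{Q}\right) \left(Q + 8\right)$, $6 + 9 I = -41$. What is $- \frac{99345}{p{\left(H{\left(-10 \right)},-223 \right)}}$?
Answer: $\frac{894105}{47} \approx 19024.0$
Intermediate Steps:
$I = - \frac{47}{9}$ ($I = - \frac{2}{3} + \frac{1}{9} \left(-41\right) = - \frac{2}{3} - \frac{41}{9} = - \frac{47}{9} \approx -5.2222$)
$H{\left(Q \right)} = \left(8 + Q\right) \left(Q + \frac{2}{Q}\right)$ ($H{\left(Q \right)} = \left(Q + \frac{2}{Q}\right) \left(8 + Q\right) = \left(8 + Q\right) \left(Q + \frac{2}{Q}\right)$)
$p{\left(r,q \right)} = - \frac{47}{9}$
$- \frac{99345}{p{\left(H{\left(-10 \right)},-223 \right)}} = - \frac{99345}{- \frac{47}{9}} = \left(-99345\right) \left(- \frac{9}{47}\right) = \frac{894105}{47}$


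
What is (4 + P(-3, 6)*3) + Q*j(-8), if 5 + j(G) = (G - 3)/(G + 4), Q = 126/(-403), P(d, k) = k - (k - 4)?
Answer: 13463/806 ≈ 16.703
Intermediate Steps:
P(d, k) = 4 (P(d, k) = k - (-4 + k) = k + (4 - k) = 4)
Q = -126/403 (Q = 126*(-1/403) = -126/403 ≈ -0.31265)
j(G) = -5 + (-3 + G)/(4 + G) (j(G) = -5 + (G - 3)/(G + 4) = -5 + (-3 + G)/(4 + G))
(4 + P(-3, 6)*3) + Q*j(-8) = (4 + 4*3) - 126*(-23 - 4*(-8))/(403*(4 - 8)) = (4 + 12) - 126*(-23 + 32)/(403*(-4)) = 16 - (-63)*9/806 = 16 - 126/403*(-9/4) = 16 + 567/806 = 13463/806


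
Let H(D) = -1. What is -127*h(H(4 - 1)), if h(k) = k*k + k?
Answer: 0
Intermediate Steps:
h(k) = k + k² (h(k) = k² + k = k + k²)
-127*h(H(4 - 1)) = -(-127)*(1 - 1) = -(-127)*0 = -127*0 = 0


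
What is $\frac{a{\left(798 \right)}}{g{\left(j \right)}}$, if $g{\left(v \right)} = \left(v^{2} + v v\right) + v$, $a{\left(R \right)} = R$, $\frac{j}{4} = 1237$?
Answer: $\frac{133}{8161726} \approx 1.6296 \cdot 10^{-5}$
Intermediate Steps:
$j = 4948$ ($j = 4 \cdot 1237 = 4948$)
$g{\left(v \right)} = v + 2 v^{2}$ ($g{\left(v \right)} = \left(v^{2} + v^{2}\right) + v = 2 v^{2} + v = v + 2 v^{2}$)
$\frac{a{\left(798 \right)}}{g{\left(j \right)}} = \frac{798}{4948 \left(1 + 2 \cdot 4948\right)} = \frac{798}{4948 \left(1 + 9896\right)} = \frac{798}{4948 \cdot 9897} = \frac{798}{48970356} = 798 \cdot \frac{1}{48970356} = \frac{133}{8161726}$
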